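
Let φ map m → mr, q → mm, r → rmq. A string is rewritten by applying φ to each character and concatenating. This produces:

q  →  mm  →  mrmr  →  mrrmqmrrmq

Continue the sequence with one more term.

Rewriting each symbol of mrrmqmrrmq: m→mr, r→rmq, r→rmq, m→mr, q→mm, m→mr, r→rmq, r→rmq, m→mr, q→mm, which concatenates to mr rmq rmq mr mm mr rmq rmq mr mm.

mrrmqrmqmrmmmrrmqrmqmrmm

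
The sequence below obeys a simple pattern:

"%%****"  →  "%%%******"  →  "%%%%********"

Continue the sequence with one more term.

%%%%%**********

Reading off run lengths: % runs 2, 3, 4; * runs 4, 6, 8 — each is linear in n, where the shown terms are n = 2, 3, 4.
For the next term, n = 5, so the run lengths are 5, 10.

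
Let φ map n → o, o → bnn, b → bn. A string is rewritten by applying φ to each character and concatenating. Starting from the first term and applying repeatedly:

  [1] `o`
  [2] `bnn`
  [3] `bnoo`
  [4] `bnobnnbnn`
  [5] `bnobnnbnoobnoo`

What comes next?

Replace each of the 14 characters of bnobnnbnoobnoo in place — bn o bnn bn o o bn o bnn bnn bn o bnn bnn — and concatenate.

bnobnnbnoobnobnnbnnbnobnnbnn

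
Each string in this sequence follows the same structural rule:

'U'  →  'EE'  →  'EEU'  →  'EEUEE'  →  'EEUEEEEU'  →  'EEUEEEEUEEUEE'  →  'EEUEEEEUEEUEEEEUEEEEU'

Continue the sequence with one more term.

EEUEEEEUEEUEEEEUEEEEUEEUEEEEUEEUEE

From term 3 onward, concatenate the last term with the second-to-last: EE·U = EEU, EEU·EE = EEUEE, …
Continuing: EEUEEEEUEEUEEEEUEEEEU · EEUEEEEUEEUEE gives term 8.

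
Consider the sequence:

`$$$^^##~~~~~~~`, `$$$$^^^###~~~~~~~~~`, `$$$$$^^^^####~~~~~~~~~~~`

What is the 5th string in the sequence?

Reading off run lengths: $ runs 3, 4, 5; ^ runs 2, 3, 4; # runs 2, 3, 4; ~ runs 7, 9, 11 — each is linear in n, where the shown terms are n = 3, 4, 5.
For term 5, n = 7, so the run lengths are 7, 6, 6, 15.

$$$$$$$^^^^^^######~~~~~~~~~~~~~~~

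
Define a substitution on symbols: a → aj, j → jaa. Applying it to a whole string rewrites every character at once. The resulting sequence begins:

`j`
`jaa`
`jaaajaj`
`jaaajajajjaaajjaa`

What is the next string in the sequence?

Rewriting the 17 symbols of jaaajajajjaaajjaa one by one yields jaa aj aj aj jaa aj jaa aj jaa jaa aj aj aj jaa jaa aj aj; concatenated:

jaaajajajjaaajjaaajjaajaaajajajjaajaaajaj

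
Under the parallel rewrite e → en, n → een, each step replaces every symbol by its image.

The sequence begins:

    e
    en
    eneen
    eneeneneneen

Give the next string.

Rewriting each symbol of eneeneneneen: e→en, n→een, e→en, e→en, n→een, e→en, n→een, e→en, n→een, e→en, e→en, n→een, which concatenates to en een en en een en een en een en en een.

eneeneneneeneneeneneeneneneen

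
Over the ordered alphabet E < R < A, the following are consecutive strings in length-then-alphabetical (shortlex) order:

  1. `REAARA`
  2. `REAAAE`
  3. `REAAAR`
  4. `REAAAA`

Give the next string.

Find the rightmost character of REAAAA below A, bump it to the next letter, and reset everything to its right to E.

RREEEE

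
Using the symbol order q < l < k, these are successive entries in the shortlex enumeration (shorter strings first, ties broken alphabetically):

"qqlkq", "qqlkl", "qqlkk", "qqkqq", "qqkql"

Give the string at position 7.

qqklq

Stepping forward 2 times from qqkql: qqkql → qqkqk, then the target.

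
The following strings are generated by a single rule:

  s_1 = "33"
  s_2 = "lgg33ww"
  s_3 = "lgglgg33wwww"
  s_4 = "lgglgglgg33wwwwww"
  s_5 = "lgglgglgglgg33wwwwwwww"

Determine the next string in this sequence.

Each term wraps the previous one in lgg on the left and ww on the right.
Applying this once more to lgglgglgglgg33wwwwwwww:

lgglgglgglgglgg33wwwwwwwwww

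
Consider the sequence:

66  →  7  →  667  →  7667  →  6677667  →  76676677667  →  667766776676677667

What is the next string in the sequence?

From term 3 onward, concatenate the second-to-last term with the last: 66·7 = 667, 7·667 = 7667, …
So term 8 is 76676677667·667766776676677667.

76676677667667766776676677667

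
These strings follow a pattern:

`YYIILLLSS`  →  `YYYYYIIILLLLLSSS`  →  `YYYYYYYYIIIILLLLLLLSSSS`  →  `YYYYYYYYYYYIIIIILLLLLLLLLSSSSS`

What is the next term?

YYYYYYYYYYYYYYIIIIIILLLLLLLLLLLSSSSSS

The n-th term is 3n-1 Y's then n+1 I's then 2n+1 L's then n+1 S's (n = 1, 2, …).
For the next term, n = 5, so the run lengths are 14, 6, 11, 6.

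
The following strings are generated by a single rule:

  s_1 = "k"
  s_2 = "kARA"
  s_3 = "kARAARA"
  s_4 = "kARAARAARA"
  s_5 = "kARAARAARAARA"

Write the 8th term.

The strings grow by a fixed suffix ARA each time.
From kARAARAARAARA, 3 further steps: kARAARAARAARA → kARAARAARAARAARA → kARAARAARAARAARAARA → (answer).

kARAARAARAARAARAARAARA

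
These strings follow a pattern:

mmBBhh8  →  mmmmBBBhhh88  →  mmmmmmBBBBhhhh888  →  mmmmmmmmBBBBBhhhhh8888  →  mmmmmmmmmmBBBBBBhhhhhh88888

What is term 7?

The n-th term is 2n m's then n+1 B's then n+1 h's then n 8's (n = 1, 2, …).
Setting n = 7 gives 14, 8, 8, 7 characters in each block.

mmmmmmmmmmmmmmBBBBBBBBhhhhhhhh8888888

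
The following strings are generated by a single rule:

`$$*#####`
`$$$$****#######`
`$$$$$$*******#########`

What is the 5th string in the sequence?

$$$$$$$$$$*************#############

Term n consists of 2n $'s, followed by 3n-2 *'s, followed by 2n+3 #'s (n = 1, 2, …).
At n = 5 the blocks have lengths 10, 13, 13.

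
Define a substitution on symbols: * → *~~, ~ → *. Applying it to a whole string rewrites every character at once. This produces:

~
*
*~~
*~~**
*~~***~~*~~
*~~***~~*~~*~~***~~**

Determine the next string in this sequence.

*~~***~~*~~*~~***~~***~~***~~*~~*~~***~~*~~

φ(*~~***~~*~~*~~***~~**) expands symbol-by-symbol to *~~ * * *~~ *~~ *~~ * * *~~ * * *~~ * * *~~ *~~ *~~ * * *~~ *~~; joining the 21 pieces gives the next term.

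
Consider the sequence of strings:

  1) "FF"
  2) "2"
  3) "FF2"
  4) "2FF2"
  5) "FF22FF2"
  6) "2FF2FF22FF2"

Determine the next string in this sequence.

FF22FF22FF2FF22FF2

This is a Fibonacci-style word recurrence s(k) = s(k−2)·s(k−1): e.g. FF·2 = FF2.
The next term joins FF22FF2 and 2FF2FF22FF2.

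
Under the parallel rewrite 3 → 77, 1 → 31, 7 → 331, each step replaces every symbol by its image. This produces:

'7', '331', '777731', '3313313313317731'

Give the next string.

Applying the rule to each of the 16 symbols of 3313313313317731 gives the pieces 77 77 31 77 77 31 77 77 31 77 77 31 331 331 77 31, which concatenate to the answer.

7777317777317777317777313313317731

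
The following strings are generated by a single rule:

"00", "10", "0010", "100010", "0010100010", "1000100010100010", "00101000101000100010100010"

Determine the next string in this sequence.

100010001010001000101000101000100010100010

From term 3 onward, concatenate the second-to-last term with the last: 00·10 = 0010, 10·0010 = 100010, …
Continuing: 1000100010100010 · 00101000101000100010100010 gives term 8.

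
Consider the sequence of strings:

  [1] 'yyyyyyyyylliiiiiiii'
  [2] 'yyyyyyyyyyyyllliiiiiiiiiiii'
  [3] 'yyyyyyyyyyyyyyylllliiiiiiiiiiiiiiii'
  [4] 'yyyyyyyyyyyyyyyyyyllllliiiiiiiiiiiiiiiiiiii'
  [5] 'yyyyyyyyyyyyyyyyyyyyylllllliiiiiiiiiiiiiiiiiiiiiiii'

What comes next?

Term n consists of 3n+3 y's, followed by n l's, followed by 4n i's, where the shown terms are n = 2, 3, 4, 5, 6.
At n = 7 the blocks have lengths 24, 7, 28.

yyyyyyyyyyyyyyyyyyyyyyyyllllllliiiiiiiiiiiiiiiiiiiiiiiiiiii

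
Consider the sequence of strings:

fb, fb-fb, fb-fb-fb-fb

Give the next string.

s(k+1) = s(k)·-·s(k) — each term doubles the last with '-' between the halves.
So the next term is two copies of fb-fb-fb-fb with '-' between the halves.

fb-fb-fb-fb-fb-fb-fb-fb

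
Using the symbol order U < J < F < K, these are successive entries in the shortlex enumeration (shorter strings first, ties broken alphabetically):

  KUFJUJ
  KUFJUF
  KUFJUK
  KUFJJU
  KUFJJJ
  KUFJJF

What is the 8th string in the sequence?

KUFJFU

Advancing 2 positions from KUFJJF through KUFJJF → KUFJJK reaches term 8.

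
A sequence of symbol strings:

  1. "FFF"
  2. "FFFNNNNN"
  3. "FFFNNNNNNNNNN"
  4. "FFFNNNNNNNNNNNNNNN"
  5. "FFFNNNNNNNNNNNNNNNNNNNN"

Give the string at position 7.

Each term is the previous one with NNNNN appended.
From FFFNNNNNNNNNNNNNNNNNNNN, 2 further steps: FFFNNNNNNNNNNNNNNNNNNNN → FFFNNNNNNNNNNNNNNNNNNNNNNNNN → (answer).

FFFNNNNNNNNNNNNNNNNNNNNNNNNNNNNNN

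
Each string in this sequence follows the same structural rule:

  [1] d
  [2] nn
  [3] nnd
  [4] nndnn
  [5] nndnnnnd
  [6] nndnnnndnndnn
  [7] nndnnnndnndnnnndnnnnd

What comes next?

From term 3 onward, concatenate the last term with the second-to-last: nn·d = nnd, nnd·nn = nndnn, …
The next term joins nndnnnndnndnnnndnnnnd and nndnnnndnndnn.

nndnnnndnndnnnndnnnndnndnnnndnndnn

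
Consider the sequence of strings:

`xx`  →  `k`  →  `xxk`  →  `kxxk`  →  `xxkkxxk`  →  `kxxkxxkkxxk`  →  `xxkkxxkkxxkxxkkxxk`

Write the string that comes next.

This is a Fibonacci-style word recurrence s(k) = s(k−2)·s(k−1): e.g. xx·k = xxk.
So term 8 is kxxkxxkkxxk·xxkkxxkkxxkxxkkxxk.

kxxkxxkkxxkxxkkxxkkxxkxxkkxxk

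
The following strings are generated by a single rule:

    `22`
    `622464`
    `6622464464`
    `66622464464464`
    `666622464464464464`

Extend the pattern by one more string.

6666622464464464464464

Each term wraps the previous one in 6 on the left and 464 on the right.
So the next term is 6·666622464464464464·464.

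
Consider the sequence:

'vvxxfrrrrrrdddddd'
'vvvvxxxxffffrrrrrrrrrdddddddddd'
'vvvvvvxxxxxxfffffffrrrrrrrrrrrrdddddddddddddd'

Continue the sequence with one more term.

Each string has the form v^{2n} x^{2n} f^{3n-2} r^{3n+3} d^{4n+2} (n = 1, 2, …).
Setting n = 4 gives 8, 8, 10, 15, 18 characters in each block.

vvvvvvvvxxxxxxxxffffffffffrrrrrrrrrrrrrrrdddddddddddddddddd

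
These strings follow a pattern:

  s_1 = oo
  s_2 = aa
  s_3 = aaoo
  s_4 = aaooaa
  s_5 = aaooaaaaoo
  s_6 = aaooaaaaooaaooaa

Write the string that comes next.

Each term (from the third on) is the previous term followed by the one before it: term 3 = aa·oo = aaoo.
Continuing: aaooaaaaooaaooaa · aaooaaaaoo gives term 7.

aaooaaaaooaaooaaaaooaaaaoo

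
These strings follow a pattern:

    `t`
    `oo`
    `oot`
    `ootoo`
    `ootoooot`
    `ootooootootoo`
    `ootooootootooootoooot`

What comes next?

ootooootootooootooootootooootootoo

Each term (from the third on) is the previous term followed by the one before it: term 3 = oo·t = oot.
Continuing: ootooootootooootoooot · ootooootootoo gives term 8.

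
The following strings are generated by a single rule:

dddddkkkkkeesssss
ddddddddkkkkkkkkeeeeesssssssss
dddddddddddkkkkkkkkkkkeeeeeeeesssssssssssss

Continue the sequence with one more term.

Each string has the form d^{3n+2} k^{3n+2} e^{3n-1} s^{4n+1} (n = 1, 2, …).
For the next term, n = 4, so the run lengths are 14, 14, 11, 17.

ddddddddddddddkkkkkkkkkkkkkkeeeeeeeeeeesssssssssssssssss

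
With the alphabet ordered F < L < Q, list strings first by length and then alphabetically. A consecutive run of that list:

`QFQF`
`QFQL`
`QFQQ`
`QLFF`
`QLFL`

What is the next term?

QLFQ

The successor of QLFL increments the rightmost position that isn't already Q and resets every position after it to F.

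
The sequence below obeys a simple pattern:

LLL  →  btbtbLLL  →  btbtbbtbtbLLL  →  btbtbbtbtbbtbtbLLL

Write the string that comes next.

The strings grow by a fixed prefix btbtb each time.
One more step from btbtbbtbtbbtbtbLLL gives the answer.

btbtbbtbtbbtbtbbtbtbLLL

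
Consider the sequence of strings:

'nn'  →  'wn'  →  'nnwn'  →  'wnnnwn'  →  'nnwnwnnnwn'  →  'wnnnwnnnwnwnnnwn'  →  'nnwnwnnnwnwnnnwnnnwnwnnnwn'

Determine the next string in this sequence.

wnnnwnnnwnwnnnwnnnwnwnnnwnwnnnwnnnwnwnnnwn

From term 3 onward, concatenate the second-to-last term with the last: nn·wn = nnwn, wn·nnwn = wnnnwn, …
So term 8 is wnnnwnnnwnwnnnwn·nnwnwnnnwnwnnnwnnnwnwnnnwn.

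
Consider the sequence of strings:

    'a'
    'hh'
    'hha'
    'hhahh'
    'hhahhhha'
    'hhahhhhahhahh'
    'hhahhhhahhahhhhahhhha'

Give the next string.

Each term (from the third on) is the previous term followed by the one before it: term 3 = hh·a = hha.
So term 8 is hhahhhhahhahhhhahhhha·hhahhhhahhahh.

hhahhhhahhahhhhahhhhahhahhhhahhahh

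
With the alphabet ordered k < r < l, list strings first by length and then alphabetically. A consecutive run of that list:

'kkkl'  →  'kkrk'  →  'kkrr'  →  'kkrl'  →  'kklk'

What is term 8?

krkk

Advancing 3 positions from kklk through kklk → kklr → kkll reaches term 8.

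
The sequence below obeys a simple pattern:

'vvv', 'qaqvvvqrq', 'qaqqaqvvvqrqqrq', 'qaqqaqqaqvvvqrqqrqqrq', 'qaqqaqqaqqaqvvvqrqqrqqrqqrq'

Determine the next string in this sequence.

Each term wraps the previous one in qaq on the left and qrq on the right.
Applying this once more to qaqqaqqaqqaqvvvqrqqrqqrqqrq:

qaqqaqqaqqaqqaqvvvqrqqrqqrqqrqqrq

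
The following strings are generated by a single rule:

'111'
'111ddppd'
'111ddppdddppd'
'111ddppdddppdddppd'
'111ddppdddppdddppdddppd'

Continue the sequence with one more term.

111ddppdddppdddppdddppdddppd

Every step adds ddppd to the end: s(k+1) = s(k)·ddppd.
So the next term is 111ddppdddppdddppdddppd·ddppd.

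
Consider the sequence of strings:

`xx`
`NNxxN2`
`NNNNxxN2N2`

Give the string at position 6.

Every step adds NN to the front and N2 to the end of the previous string.
From NNNNxxN2N2, 3 further steps: NNNNxxN2N2 → NNNNNNxxN2N2N2 → NNNNNNNNxxN2N2N2N2 → (answer).

NNNNNNNNNNxxN2N2N2N2N2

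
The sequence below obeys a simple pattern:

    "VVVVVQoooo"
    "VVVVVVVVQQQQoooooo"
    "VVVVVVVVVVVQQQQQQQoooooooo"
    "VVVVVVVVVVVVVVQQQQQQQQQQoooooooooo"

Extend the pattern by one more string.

Reading off run lengths: V runs 5, 8, 11, 14; Q runs 1, 4, 7, 10; o runs 4, 6, 8, 10 — each is linear in n (n = 1, 2, …).
At n = 5 the blocks have lengths 17, 13, 12.

VVVVVVVVVVVVVVVVVQQQQQQQQQQQQQoooooooooooo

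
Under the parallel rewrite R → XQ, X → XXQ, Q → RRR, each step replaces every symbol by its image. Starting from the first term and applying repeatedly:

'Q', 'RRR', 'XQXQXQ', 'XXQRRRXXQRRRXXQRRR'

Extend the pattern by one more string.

XXQXXQRRRXQXQXQXXQXXQRRRXQXQXQXXQXXQRRRXQXQXQ

φ(XXQRRRXXQRRRXXQRRR) expands symbol-by-symbol to XXQ XXQ RRR XQ XQ XQ XXQ XXQ RRR XQ XQ XQ XXQ XXQ RRR XQ XQ XQ; joining the 18 pieces gives the next term.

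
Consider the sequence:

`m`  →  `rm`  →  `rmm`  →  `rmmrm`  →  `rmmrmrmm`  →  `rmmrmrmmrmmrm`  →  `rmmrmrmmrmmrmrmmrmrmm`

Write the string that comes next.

From term 3 onward, concatenate the last term with the second-to-last: rm·m = rmm, rmm·rm = rmmrm, …
So term 8 is rmmrmrmmrmmrmrmmrmrmm·rmmrmrmmrmmrm.

rmmrmrmmrmmrmrmmrmrmmrmmrmrmmrmmrm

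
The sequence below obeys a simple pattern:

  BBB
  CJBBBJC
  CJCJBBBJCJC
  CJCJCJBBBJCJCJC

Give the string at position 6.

Each term wraps the previous one in CJ on the left and JC on the right.
From CJCJCJBBBJCJCJC, 2 further steps: CJCJCJBBBJCJCJC → CJCJCJCJBBBJCJCJCJC → (answer).

CJCJCJCJCJBBBJCJCJCJCJC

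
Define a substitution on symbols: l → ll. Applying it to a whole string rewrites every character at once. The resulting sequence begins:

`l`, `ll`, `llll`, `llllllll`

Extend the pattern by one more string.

Rewriting each symbol of llllllll: l→ll, l→ll, l→ll, l→ll, l→ll, l→ll, l→ll, l→ll, which concatenates to ll ll ll ll ll ll ll ll.

llllllllllllllll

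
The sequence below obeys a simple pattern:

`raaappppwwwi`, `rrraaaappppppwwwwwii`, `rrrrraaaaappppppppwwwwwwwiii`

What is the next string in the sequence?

rrrrrrraaaaaappppppppppwwwwwwwwwiiii

Term n consists of 2n-1 r's, followed by n+2 a's, followed by 2n+2 p's, followed by 2n+1 w's, followed by n i's (n = 1, 2, …).
At n = 4 the blocks have lengths 7, 6, 10, 9, 4.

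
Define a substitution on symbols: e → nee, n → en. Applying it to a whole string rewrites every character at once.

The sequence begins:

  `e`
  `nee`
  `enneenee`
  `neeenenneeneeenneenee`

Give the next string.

Rewriting the 21 symbols of neeenenneeneeenneenee one by one yields en nee nee nee en nee en en nee nee en nee nee nee en en nee nee en nee nee; concatenated:

enneeneeneeenneeenenneeneeenneeneeneeenenneeneeenneenee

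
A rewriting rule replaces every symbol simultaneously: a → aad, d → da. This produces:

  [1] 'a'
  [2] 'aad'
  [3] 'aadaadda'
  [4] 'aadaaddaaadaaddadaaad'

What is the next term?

Rewriting the 21 symbols of aadaaddaaadaaddadaaad one by one yields aad aad da aad aad da da aad aad aad da aad aad da da aad da aad aad aad da; concatenated:

aadaaddaaadaaddadaaadaadaaddaaadaaddadaaaddaaadaadaadda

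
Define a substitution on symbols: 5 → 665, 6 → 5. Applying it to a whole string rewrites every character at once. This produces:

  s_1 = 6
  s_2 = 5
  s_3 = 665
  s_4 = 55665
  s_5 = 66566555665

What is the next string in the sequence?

Expanding 66566555665: 6→5, 6→5, 5→665, 6→5, 6→5, 5→665, 5→665, 5→665, 6→5, 6→5, 5→665. Concatenated: 5 5 665 5 5 665 665 665 5 5 665.

556655566566566555665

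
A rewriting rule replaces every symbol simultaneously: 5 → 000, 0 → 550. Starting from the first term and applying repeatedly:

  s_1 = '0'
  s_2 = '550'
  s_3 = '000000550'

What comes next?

550550550550550550000000550

Rewriting each symbol of 000000550: 0→550, 0→550, 0→550, 0→550, 0→550, 0→550, 5→000, 5→000, 0→550, which concatenates to 550 550 550 550 550 550 000 000 550.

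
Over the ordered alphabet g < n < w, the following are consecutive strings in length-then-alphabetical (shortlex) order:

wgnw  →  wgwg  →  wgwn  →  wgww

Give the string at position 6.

Stepping forward 2 times from wgww: wgww → wngg, then the target.

wngn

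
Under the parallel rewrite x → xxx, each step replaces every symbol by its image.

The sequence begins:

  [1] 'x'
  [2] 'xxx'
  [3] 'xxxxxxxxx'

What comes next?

xxxxxxxxxxxxxxxxxxxxxxxxxxx

Expanding xxxxxxxxx: x→xxx, x→xxx, x→xxx, x→xxx, x→xxx, x→xxx, x→xxx, x→xxx, x→xxx. Concatenated: xxx xxx xxx xxx xxx xxx xxx xxx xxx.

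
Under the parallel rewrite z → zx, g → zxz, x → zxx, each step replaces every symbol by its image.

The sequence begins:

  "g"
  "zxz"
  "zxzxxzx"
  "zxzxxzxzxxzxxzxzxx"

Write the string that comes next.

Replace each of the 18 characters of zxzxxzxzxxzxxzxzxx in place — zx zxx zx zxx zxx zx zxx zx zxx zxx zx zxx zxx zx zxx zx zxx zxx — and concatenate.

zxzxxzxzxxzxxzxzxxzxzxxzxxzxzxxzxxzxzxxzxzxxzxx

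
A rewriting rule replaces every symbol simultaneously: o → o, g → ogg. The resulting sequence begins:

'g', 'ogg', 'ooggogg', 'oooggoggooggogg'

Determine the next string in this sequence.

ooooggoggooggoggoooggoggooggogg

Applying the rule to each of the 15 symbols of oooggoggooggogg gives the pieces o o o ogg ogg o ogg ogg o o ogg ogg o ogg ogg, which concatenate to the answer.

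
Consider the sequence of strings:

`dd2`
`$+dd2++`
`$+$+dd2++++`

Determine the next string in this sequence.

Every step adds $+ to the front and ++ to the end of the previous string.
So the next term is $+·$+$+dd2++++·++.

$+$+$+dd2++++++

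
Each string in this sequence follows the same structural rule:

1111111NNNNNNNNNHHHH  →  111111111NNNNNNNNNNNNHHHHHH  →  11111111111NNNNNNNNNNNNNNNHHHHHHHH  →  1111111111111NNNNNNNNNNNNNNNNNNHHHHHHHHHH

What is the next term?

Reading off run lengths: 1 runs 7, 9, 11, 13; N runs 9, 12, 15, 18; H runs 4, 6, 8, 10 — each is linear in n, where the shown terms are n = 2, 3, 4, 5.
For the next term, n = 6, so the run lengths are 15, 21, 12.

111111111111111NNNNNNNNNNNNNNNNNNNNNHHHHHHHHHHHH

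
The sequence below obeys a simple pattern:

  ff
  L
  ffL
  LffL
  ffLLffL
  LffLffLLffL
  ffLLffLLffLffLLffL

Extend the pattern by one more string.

This is a Fibonacci-style word recurrence s(k) = s(k−2)·s(k−1): e.g. ff·L = ffL.
Continuing: LffLffLLffL · ffLLffLLffLffLLffL gives term 8.

LffLffLLffLffLLffLLffLffLLffL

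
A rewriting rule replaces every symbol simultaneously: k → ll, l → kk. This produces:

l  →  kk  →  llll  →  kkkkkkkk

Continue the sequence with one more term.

llllllllllllllll

Apply φ to kkkkkkkk symbol by symbol: k→ll, k→ll, k→ll, k→ll, k→ll, k→ll, k→ll, k→ll; joined: ll ll ll ll ll ll ll ll.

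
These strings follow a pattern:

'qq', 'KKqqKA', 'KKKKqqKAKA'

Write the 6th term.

KKKKKKKKKKqqKAKAKAKAKA

s(k+1) = KK·s(k)·KA, so each term gains KK as a prefix and KA as a suffix.
From KKKKqqKAKA, 3 further steps: KKKKqqKAKA → KKKKKKqqKAKAKA → KKKKKKKKqqKAKAKAKA → (answer).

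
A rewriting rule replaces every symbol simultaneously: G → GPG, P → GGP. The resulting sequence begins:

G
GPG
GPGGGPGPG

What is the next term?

GPGGGPGPGGPGGPGGGPGPGGGPGPG

Rewriting each symbol of GPGGGPGPG: G→GPG, P→GGP, G→GPG, G→GPG, G→GPG, P→GGP, G→GPG, P→GGP, G→GPG, which concatenates to GPG GGP GPG GPG GPG GGP GPG GGP GPG.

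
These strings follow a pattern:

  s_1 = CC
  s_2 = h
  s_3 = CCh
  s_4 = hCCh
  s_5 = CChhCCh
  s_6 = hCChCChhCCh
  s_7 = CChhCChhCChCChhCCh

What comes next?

hCChCChhCChCChhCChhCChCChhCCh

This is a Fibonacci-style word recurrence s(k) = s(k−2)·s(k−1): e.g. CC·h = CCh.
Continuing: hCChCChhCCh · CChhCChhCChCChhCCh gives term 8.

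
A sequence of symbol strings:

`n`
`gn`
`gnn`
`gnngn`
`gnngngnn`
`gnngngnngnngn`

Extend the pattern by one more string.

gnngngnngnngngnngngnn

Each term (from the third on) is the previous term followed by the one before it: term 3 = gn·n = gnn.
So term 7 is gnngngnngnngn·gnngngnn.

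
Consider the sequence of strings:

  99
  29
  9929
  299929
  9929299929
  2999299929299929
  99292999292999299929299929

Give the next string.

299929992929992999292999292999299929299929

Each term (from the third on) is the two preceding terms concatenated in order: term 3 = 99·29 = 9929.
Continuing: 2999299929299929 · 99292999292999299929299929 gives term 8.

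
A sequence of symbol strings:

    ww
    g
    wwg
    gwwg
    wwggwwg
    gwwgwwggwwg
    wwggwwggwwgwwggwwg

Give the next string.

gwwgwwggwwgwwggwwggwwgwwggwwg

This is a Fibonacci-style word recurrence s(k) = s(k−2)·s(k−1): e.g. ww·g = wwg.
Continuing: gwwgwwggwwg · wwggwwggwwgwwggwwg gives term 8.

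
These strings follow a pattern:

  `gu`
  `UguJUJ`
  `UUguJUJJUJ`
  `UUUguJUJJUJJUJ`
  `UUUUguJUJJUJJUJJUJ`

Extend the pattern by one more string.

UUUUUguJUJJUJJUJJUJJUJ

Every step adds U to the front and JUJ to the end of the previous string.
So the next term is U·UUUUguJUJJUJJUJJUJ·JUJ.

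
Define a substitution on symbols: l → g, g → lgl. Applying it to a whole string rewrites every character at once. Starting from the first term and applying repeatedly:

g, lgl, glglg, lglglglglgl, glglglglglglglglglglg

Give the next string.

lglglglglglglglglglglglglglglglglglglglglgl

φ(glglglglglglglglglglg) expands symbol-by-symbol to lgl g lgl g lgl g lgl g lgl g lgl g lgl g lgl g lgl g lgl g lgl; joining the 21 pieces gives the next term.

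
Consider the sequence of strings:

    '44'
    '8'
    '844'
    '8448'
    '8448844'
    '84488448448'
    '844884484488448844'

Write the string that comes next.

From term 3 onward, concatenate the last term with the second-to-last: 8·44 = 844, 844·8 = 8448, …
The next term joins 844884484488448844 and 84488448448.

84488448448844884484488448448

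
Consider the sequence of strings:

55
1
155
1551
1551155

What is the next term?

From term 3 onward, concatenate the last term with the second-to-last: 1·55 = 155, 155·1 = 1551, …
So term 6 is 1551155·1551.

15511551551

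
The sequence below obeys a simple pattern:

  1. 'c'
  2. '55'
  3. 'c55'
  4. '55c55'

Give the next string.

This is a Fibonacci-style word recurrence s(k) = s(k−2)·s(k−1): e.g. c·55 = c55.
Continuing: c55 · 55c55 gives term 5.

c5555c55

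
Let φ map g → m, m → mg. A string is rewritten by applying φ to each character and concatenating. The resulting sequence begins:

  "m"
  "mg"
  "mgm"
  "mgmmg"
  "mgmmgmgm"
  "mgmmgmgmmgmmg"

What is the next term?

Replace each of the 13 characters of mgmmgmgmmgmmg in place — mg m mg mg m mg m mg mg m mg mg m — and concatenate.

mgmmgmgmmgmmgmgmmgmgm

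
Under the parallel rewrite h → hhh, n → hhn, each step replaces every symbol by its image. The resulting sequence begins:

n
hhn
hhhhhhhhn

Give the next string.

hhhhhhhhhhhhhhhhhhhhhhhhhhn

Rewriting each symbol of hhhhhhhhn: h→hhh, h→hhh, h→hhh, h→hhh, h→hhh, h→hhh, h→hhh, h→hhh, n→hhn, which concatenates to hhh hhh hhh hhh hhh hhh hhh hhh hhn.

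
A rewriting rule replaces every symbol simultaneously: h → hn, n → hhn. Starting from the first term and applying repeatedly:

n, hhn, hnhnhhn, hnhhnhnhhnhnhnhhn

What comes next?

hnhhnhnhnhhnhnhhnhnhnhhnhnhhnhnhhnhnhnhhn

φ(hnhhnhnhhnhnhnhhn) expands symbol-by-symbol to hn hhn hn hn hhn hn hhn hn hn hhn hn hhn hn hhn hn hn hhn; joining the 17 pieces gives the next term.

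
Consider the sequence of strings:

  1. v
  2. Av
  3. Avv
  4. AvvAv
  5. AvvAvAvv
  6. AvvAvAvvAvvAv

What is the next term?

AvvAvAvvAvvAvAvvAvAvv

Each term (from the third on) is the previous term followed by the one before it: term 3 = Av·v = Avv.
Continuing: AvvAvAvvAvvAv · AvvAvAvv gives term 7.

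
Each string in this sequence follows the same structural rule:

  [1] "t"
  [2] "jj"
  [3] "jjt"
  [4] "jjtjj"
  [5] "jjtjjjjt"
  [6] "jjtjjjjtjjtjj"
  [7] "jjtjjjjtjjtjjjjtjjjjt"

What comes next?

jjtjjjjtjjtjjjjtjjjjtjjtjjjjtjjtjj

This is a Fibonacci-style word recurrence s(k) = s(k−1)·s(k−2): e.g. jj·t = jjt.
So term 8 is jjtjjjjtjjtjjjjtjjjjt·jjtjjjjtjjtjj.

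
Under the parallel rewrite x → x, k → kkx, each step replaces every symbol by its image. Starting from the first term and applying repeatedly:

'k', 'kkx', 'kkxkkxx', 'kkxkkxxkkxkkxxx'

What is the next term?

φ(kkxkkxxkkxkkxxx) expands symbol-by-symbol to kkx kkx x kkx kkx x x kkx kkx x kkx kkx x x x; joining the 15 pieces gives the next term.

kkxkkxxkkxkkxxxkkxkkxxkkxkkxxxx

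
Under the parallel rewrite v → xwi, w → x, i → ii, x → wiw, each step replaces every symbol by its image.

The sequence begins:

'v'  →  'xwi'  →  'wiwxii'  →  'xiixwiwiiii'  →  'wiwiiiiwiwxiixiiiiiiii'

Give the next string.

Applying the rule to each of the 22 symbols of wiwiiiiwiwxiixiiiiiiii gives the pieces x ii x ii ii ii ii x ii x wiw ii ii wiw ii ii ii ii ii ii ii ii, which concatenate to the answer.

xiixiiiiiiiixiixwiwiiiiwiwiiiiiiiiiiiiiiii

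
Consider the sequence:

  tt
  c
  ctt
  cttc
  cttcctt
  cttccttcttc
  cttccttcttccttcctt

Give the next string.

From term 3 onward, concatenate the last term with the second-to-last: c·tt = ctt, ctt·c = cttc, …
The next term joins cttccttcttccttcctt and cttccttcttc.

cttccttcttccttccttcttccttcttc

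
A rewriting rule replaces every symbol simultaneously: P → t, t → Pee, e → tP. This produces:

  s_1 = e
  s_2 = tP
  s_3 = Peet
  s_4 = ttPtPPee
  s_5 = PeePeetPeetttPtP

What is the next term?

Applying the rule to each of the 16 symbols of PeePeetPeetttPtP gives the pieces t tP tP t tP tP Pee t tP tP Pee Pee Pee t Pee t, which concatenate to the answer.

ttPtPttPtPPeettPtPPeePeePeetPeet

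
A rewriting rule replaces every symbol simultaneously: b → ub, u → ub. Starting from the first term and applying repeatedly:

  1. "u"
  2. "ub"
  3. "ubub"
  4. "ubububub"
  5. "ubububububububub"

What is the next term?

Rewriting the 16 symbols of ubububububububub one by one yields ub ub ub ub ub ub ub ub ub ub ub ub ub ub ub ub; concatenated:

ubububububububububububububububub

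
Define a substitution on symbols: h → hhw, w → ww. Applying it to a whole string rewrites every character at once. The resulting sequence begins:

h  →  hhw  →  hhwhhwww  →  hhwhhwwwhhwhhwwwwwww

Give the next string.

Replace each of the 20 characters of hhwhhwwwhhwhhwwwwwww in place — hhw hhw ww hhw hhw ww ww ww hhw hhw ww hhw hhw ww ww ww ww ww ww ww — and concatenate.

hhwhhwwwhhwhhwwwwwwwhhwhhwwwhhwhhwwwwwwwwwwwwwww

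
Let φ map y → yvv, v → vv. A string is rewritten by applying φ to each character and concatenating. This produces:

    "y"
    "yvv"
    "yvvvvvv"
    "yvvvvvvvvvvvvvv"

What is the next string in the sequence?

Rewriting the 15 symbols of yvvvvvvvvvvvvvv one by one yields yvv vv vv vv vv vv vv vv vv vv vv vv vv vv vv; concatenated:

yvvvvvvvvvvvvvvvvvvvvvvvvvvvvvv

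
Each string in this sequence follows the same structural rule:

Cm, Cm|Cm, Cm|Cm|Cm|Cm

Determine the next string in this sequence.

Each string is two copies of the previous one joined by '|'.
So the next term is two copies of Cm|Cm|Cm|Cm with '|' between the halves.

Cm|Cm|Cm|Cm|Cm|Cm|Cm|Cm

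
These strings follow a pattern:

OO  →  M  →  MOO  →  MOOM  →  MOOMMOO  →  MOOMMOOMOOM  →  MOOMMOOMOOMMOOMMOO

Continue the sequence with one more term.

MOOMMOOMOOMMOOMMOOMOOMMOOMOOM

From term 3 onward, concatenate the last term with the second-to-last: M·OO = MOO, MOO·M = MOOM, …
Continuing: MOOMMOOMOOMMOOMMOO · MOOMMOOMOOM gives term 8.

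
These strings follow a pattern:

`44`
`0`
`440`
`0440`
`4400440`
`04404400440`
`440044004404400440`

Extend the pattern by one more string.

04404400440440044004404400440

Each term (from the third on) is the two preceding terms concatenated in order: term 3 = 44·0 = 440.
Continuing: 04404400440 · 440044004404400440 gives term 8.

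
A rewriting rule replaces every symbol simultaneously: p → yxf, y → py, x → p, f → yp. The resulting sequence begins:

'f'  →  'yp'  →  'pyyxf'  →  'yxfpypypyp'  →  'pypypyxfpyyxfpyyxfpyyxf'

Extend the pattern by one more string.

Replace each of the 23 characters of pypypyxfpyyxfpyyxfpyyxf in place — yxf py yxf py yxf py p yp yxf py py p yp yxf py py p yp yxf py py p yp — and concatenate.

yxfpyyxfpyyxfpypypyxfpypypypyxfpypypypyxfpypypyp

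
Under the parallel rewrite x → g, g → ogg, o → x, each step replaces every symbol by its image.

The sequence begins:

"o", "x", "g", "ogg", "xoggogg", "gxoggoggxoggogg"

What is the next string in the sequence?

Applying the rule to each of the 15 symbols of gxoggoggxoggogg gives the pieces ogg g x ogg ogg x ogg ogg g x ogg ogg x ogg ogg, which concatenate to the answer.

ogggxoggoggxoggogggxoggoggxoggogg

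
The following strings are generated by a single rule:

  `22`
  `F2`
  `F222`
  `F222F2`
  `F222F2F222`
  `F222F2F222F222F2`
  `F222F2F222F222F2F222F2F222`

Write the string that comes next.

F222F2F222F222F2F222F2F222F222F2F222F222F2

This is a Fibonacci-style word recurrence s(k) = s(k−1)·s(k−2): e.g. F2·22 = F222.
So term 8 is F222F2F222F222F2F222F2F222·F222F2F222F222F2.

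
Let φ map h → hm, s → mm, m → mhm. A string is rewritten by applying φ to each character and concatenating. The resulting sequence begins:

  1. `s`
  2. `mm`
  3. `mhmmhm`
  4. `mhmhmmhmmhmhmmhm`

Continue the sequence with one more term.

mhmhmmhmhmmhmmhmhmmhmmhmhmmhmhmmhmmhmhmmhm

Replace each of the 16 characters of mhmhmmhmmhmhmmhm in place — mhm hm mhm hm mhm mhm hm mhm mhm hm mhm hm mhm mhm hm mhm — and concatenate.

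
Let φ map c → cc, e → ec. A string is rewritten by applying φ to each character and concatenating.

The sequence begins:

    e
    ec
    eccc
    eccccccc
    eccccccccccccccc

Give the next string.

eccccccccccccccccccccccccccccccc

φ(eccccccccccccccc) expands symbol-by-symbol to ec cc cc cc cc cc cc cc cc cc cc cc cc cc cc cc; joining the 16 pieces gives the next term.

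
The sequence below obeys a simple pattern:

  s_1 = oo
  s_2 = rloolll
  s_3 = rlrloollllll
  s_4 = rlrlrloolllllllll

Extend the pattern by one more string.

s(k+1) = rl·s(k)·lll, so each term gains rl as a prefix and lll as a suffix.
One more step from rlrlrloolllllllll gives the answer.

rlrlrlrloollllllllllll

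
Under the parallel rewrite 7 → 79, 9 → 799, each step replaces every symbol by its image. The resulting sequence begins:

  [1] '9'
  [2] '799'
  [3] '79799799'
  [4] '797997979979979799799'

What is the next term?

7979979799799797997979979979799799797997979979979799799

Replace each of the 21 characters of 797997979979979799799 in place — 79 799 79 799 799 79 799 79 799 799 79 799 799 79 799 79 799 799 79 799 799 — and concatenate.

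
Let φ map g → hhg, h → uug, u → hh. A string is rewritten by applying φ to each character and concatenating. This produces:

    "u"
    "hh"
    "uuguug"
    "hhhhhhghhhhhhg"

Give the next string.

Applying the rule to each of the 14 symbols of hhhhhhghhhhhhg gives the pieces uug uug uug uug uug uug hhg uug uug uug uug uug uug hhg, which concatenate to the answer.

uuguuguuguuguuguughhguuguuguuguuguuguughhg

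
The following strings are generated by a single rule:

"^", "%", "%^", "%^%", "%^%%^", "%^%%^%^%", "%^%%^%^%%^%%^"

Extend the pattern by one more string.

%^%%^%^%%^%%^%^%%^%^%

From term 3 onward, concatenate the last term with the second-to-last: %·^ = %^, %^·% = %^%, …
Continuing: %^%%^%^%%^%%^ · %^%%^%^% gives term 8.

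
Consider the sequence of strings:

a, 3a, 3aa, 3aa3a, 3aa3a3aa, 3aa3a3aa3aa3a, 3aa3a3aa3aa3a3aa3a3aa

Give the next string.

3aa3a3aa3aa3a3aa3a3aa3aa3a3aa3aa3a

Each term (from the third on) is the previous term followed by the one before it: term 3 = 3a·a = 3aa.
Continuing: 3aa3a3aa3aa3a3aa3a3aa · 3aa3a3aa3aa3a gives term 8.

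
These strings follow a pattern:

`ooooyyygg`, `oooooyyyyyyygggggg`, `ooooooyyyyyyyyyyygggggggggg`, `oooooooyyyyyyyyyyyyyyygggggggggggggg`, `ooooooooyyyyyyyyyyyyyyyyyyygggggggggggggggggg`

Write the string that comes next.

oooooooooyyyyyyyyyyyyyyyyyyyyyyygggggggggggggggggggggg

The n-th term is n+3 o's then 4n-1 y's then 4n-2 g's (n = 1, 2, …).
Setting n = 6 gives 9, 23, 22 characters in each block.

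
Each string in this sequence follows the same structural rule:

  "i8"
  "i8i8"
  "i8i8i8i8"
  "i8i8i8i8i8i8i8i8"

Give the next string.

Every step duplicates the string.
One more doubling of i8i8i8i8i8i8i8i8 gives the answer.

i8i8i8i8i8i8i8i8i8i8i8i8i8i8i8i8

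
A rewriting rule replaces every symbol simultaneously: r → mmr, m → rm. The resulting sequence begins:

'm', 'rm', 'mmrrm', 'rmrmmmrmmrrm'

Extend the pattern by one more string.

Rewriting each symbol of rmrmmmrmmrrm: r→mmr, m→rm, r→mmr, m→rm, m→rm, m→rm, r→mmr, m→rm, m→rm, r→mmr, r→mmr, m→rm, which concatenates to mmr rm mmr rm rm rm mmr rm rm mmr mmr rm.

mmrrmmmrrmrmrmmmrrmrmmmrmmrrm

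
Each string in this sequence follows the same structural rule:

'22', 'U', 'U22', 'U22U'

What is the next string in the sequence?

Each term (from the third on) is the previous term followed by the one before it: term 3 = U·22 = U22.
The next term joins U22U and U22.

U22UU22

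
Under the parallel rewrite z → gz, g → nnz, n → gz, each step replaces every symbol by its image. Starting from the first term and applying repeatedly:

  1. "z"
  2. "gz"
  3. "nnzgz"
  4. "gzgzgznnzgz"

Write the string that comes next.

nnzgznnzgznnzgzgzgzgznnzgz

Expanding gzgzgznnzgz: g→nnz, z→gz, g→nnz, z→gz, g→nnz, z→gz, n→gz, n→gz, z→gz, g→nnz, z→gz. Concatenated: nnz gz nnz gz nnz gz gz gz gz nnz gz.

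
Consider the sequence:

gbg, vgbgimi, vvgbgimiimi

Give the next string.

vvvgbgimiimiimi

Every step adds v to the front and imi to the end of the previous string.
One more step from vvgbgimiimi gives the answer.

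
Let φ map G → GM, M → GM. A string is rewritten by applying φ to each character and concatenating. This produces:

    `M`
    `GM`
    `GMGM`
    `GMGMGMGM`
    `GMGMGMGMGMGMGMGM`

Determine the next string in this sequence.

Replace each of the 16 characters of GMGMGMGMGMGMGMGM in place — GM GM GM GM GM GM GM GM GM GM GM GM GM GM GM GM — and concatenate.

GMGMGMGMGMGMGMGMGMGMGMGMGMGMGMGM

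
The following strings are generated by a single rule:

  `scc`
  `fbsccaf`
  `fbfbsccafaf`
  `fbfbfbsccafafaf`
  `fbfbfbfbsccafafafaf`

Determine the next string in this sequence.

Every step adds fb to the front and af to the end of the previous string.
One more step from fbfbfbfbsccafafafaf gives the answer.

fbfbfbfbfbsccafafafafaf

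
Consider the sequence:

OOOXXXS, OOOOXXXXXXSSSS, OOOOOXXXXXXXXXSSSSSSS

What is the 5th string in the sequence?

OOOOOOOXXXXXXXXXXXXXXXSSSSSSSSSSSSS

Reading off run lengths: O runs 3, 4, 5; X runs 3, 6, 9; S runs 1, 4, 7 — each is linear in n (n = 1, 2, …).
Setting n = 5 gives 7, 15, 13 characters in each block.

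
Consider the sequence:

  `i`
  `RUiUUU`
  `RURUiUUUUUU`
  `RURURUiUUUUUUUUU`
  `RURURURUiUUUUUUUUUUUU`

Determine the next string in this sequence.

Every step adds RU to the front and UUU to the end of the previous string.
Applying this once more to RURURURUiUUUUUUUUUUUU:

RURURURURUiUUUUUUUUUUUUUUU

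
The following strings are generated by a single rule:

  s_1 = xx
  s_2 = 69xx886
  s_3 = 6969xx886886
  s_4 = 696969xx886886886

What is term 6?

Each term wraps the previous one in 69 on the left and 886 on the right.
From 696969xx886886886, 2 further steps: 696969xx886886886 → 69696969xx886886886886 → (answer).

6969696969xx886886886886886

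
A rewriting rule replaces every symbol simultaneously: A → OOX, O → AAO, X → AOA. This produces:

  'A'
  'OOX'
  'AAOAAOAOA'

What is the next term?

OOXOOXAAOOOXOOXAAOOOXAAOOOX

Expanding AAOAAOAOA: A→OOX, A→OOX, O→AAO, A→OOX, A→OOX, O→AAO, A→OOX, O→AAO, A→OOX. Concatenated: OOX OOX AAO OOX OOX AAO OOX AAO OOX.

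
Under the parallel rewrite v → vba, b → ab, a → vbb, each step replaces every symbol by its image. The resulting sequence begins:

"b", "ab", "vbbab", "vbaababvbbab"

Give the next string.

Rewriting each symbol of vbaababvbbab: v→vba, b→ab, a→vbb, a→vbb, b→ab, a→vbb, b→ab, v→vba, b→ab, b→ab, a→vbb, b→ab, which concatenates to vba ab vbb vbb ab vbb ab vba ab ab vbb ab.

vbaabvbbvbbabvbbabvbaababvbbab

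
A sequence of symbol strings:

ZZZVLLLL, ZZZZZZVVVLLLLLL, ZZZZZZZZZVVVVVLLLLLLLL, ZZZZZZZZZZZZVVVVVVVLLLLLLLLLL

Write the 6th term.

ZZZZZZZZZZZZZZZZZZVVVVVVVVVVVLLLLLLLLLLLLLL

Reading off run lengths: Z runs 3, 6, 9, 12; V runs 1, 3, 5, 7; L runs 4, 6, 8, 10 — each is linear in n (n = 1, 2, …).
For term 6, n = 6, so the run lengths are 18, 11, 14.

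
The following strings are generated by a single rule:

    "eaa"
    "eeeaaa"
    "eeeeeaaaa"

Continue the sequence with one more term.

Reading off run lengths: e runs 1, 3, 5; a runs 2, 3, 4 — each is linear in n (n = 1, 2, …).
Setting n = 4 gives 7, 5 characters in each block.

eeeeeeeaaaaa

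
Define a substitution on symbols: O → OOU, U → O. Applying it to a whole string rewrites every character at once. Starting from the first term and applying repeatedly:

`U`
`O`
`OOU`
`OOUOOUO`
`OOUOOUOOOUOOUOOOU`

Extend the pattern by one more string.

OOUOOUOOOUOOUOOOUOOUOOUOOOUOOUOOOUOOUOOUO

φ(OOUOOUOOOUOOUOOOU) expands symbol-by-symbol to OOU OOU O OOU OOU O OOU OOU OOU O OOU OOU O OOU OOU OOU O; joining the 17 pieces gives the next term.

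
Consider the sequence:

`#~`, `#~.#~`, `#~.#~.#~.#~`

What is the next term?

#~.#~.#~.#~.#~.#~.#~.#~

Each string is two copies of the previous one joined by '.'.
So the next term is two copies of #~.#~.#~.#~ with '.' between the halves.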